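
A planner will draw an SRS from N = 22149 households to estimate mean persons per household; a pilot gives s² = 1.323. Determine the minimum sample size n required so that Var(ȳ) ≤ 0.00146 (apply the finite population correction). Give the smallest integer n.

871

Without fpc, n₀ = s²/D = 1.323/0.00146 = 906.1644.
With fpc, (1 − n/N)·s²/n ≤ D requires n ≥ n₀/(1 + n₀/N) = 906.1644/(1 + 906.1644/22149) = 870.5483.
Rounding up, n = 871.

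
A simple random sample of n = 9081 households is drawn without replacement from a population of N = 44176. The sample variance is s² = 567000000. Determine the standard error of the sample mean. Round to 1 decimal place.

Under SRS without replacement, Var(ȳ) = (1 − f)·s²/n with f = n/N = 9081/44176 = 0.20556411.
Var(ȳ) = (1 − 0.20556411)·567000000/9081 = 0.79443589·62438.057 = 49603.034.
SE(ȳ) = √(49603.034) = 222.7.

222.7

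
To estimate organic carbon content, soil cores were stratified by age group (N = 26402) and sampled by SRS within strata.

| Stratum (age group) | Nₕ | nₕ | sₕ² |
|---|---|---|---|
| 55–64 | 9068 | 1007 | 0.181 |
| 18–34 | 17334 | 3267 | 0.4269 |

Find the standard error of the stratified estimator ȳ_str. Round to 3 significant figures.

0.00803

Var(ȳ_str) = Σₕ Wₕ²(1 − fₕ)sₕ²/nₕ with Wₕ = Nₕ/N, N = 26402.
55–64: Wₕ = 0.34345883; term = 0.34345883²·(1 − 0.11104985)·0.181/1007 = 1.884846 × 10^-5.
18–34: Wₕ = 0.65654117; term = 0.65654117²·(1 − 0.18847352)·0.4269/3267 = 4.5709203 × 10^-5.
Sum = 6.4557663 × 10^-5.
SE = √(6.4557663 × 10^-5) = 0.00803.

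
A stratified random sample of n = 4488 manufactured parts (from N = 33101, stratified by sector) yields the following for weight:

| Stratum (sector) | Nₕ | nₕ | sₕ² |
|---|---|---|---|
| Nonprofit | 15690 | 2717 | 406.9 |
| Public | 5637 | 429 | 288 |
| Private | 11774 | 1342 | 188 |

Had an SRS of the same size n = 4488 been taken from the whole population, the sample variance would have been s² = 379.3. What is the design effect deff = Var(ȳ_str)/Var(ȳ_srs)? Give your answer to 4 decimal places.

Var(ȳ_str) = Σ Wₕ²(1−fₕ)sₕ²/nₕ with Wₕ = Nₕ/33101:
  Nonprofit: (15690/33101)²·(1−2717/15690)·406.9/2717 = 0.027821413
  Public: (5637/33101)²·(1−429/5637)·288/429 = 0.017987548
  Private: (11774/33101)²·(1−1342/11774)·188/1342 = 0.01570416
  → Var(ȳ_str) = 0.061513121.
Var(ȳ_srs) = (1 − 4488/33101)·379.3/4488 = 0.073055392.
deff = 0.061513121 / 0.073055392 = 0.8420.

0.8420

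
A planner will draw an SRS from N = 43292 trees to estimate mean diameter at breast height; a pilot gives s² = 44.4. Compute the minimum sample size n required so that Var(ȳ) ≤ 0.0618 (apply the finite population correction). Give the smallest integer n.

707

Without fpc, n₀ = s²/D = 44.4/0.0618 = 718.4466.
With fpc, (1 − n/N)·s²/n ≤ D requires n ≥ n₀/(1 + n₀/N) = 718.4466/(1 + 718.4466/43292) = 706.7184.
Rounding up, n = 707.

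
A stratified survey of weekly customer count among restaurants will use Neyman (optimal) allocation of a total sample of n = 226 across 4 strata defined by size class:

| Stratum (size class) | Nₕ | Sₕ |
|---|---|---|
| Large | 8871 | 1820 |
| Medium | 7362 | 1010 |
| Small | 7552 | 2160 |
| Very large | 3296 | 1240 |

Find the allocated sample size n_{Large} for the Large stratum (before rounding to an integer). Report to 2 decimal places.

Neyman allocation: nₕ = n·NₕSₕ / Σⱼ NⱼSⱼ.
Σ NⱼSⱼ = 8871·1820 + 7362·1010 + 7552·2160 + 3296·1240 = 4.39802 × 10^7.
n_{Large} = 226·8871·1820 / (4.39802 × 10^7) = 82.97.

82.97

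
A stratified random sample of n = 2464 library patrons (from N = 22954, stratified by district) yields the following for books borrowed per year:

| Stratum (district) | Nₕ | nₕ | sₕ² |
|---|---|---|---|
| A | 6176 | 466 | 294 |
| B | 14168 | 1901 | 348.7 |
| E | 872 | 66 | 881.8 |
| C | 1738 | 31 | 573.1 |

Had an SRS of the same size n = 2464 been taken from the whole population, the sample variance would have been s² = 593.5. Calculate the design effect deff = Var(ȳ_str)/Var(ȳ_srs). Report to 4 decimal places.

1.0448

Var(ȳ_str) = Σ Wₕ²(1−fₕ)sₕ²/nₕ with Wₕ = Nₕ/22954:
  A: (6176/22954)²·(1−466/6176)·294/466 = 0.042226789
  B: (14168/22954)²·(1−1901/14168)·348.7/1901 = 0.060506215
  E: (872/22954)²·(1−66/872)·881.8/66 = 0.017822184
  C: (1738/22954)²·(1−31/1738)·573.1/31 = 0.10409629
  → Var(ȳ_str) = 0.22465148.
Var(ȳ_srs) = (1 − 2464/22954)·593.5/2464 = 0.21501245.
deff = 0.22465148 / 0.21501245 = 1.0448.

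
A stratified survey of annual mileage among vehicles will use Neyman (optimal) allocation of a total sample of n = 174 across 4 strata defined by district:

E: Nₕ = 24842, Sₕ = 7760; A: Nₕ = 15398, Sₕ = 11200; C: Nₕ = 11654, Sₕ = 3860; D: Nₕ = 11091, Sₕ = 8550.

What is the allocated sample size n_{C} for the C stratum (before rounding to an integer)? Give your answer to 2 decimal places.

15.50

Neyman allocation: nₕ = n·NₕSₕ / Σⱼ NⱼSⱼ.
Σ NⱼSⱼ = 24842·7760 + 15398·11200 + 11654·3860 + 11091·8550 = 5.0504401 × 10^8.
n_{C} = 174·11654·3860 / (5.0504401 × 10^8) = 15.50.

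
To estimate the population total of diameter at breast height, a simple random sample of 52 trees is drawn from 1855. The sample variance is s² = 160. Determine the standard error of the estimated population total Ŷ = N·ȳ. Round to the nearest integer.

Var(Ŷ) = N²·Var(ȳ) = N²·(1 − n/N)·s²/n.
f = 52/1855 = 0.02803235; Var(ȳ) = 0.97196765·160/52 = 2.9906697.
Var(Ŷ) = 1855² · 2.9906697 = 1.0290969 × 10^7.
SE(Ŷ) = √(1.0290969 × 10^7) = 3208.

3208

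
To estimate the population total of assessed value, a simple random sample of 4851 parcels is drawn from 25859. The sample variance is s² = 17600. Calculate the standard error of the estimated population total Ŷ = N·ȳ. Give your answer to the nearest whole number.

44395

Var(Ŷ) = N²·Var(ȳ) = N²·(1 − n/N)·s²/n.
f = 4851/25859 = 0.18759426; Var(ȳ) = 0.81240574·17600/4851 = 2.9475038.
Var(Ŷ) = 25859² · 2.9475038 = 1.9709601 × 10^9.
SE(Ŷ) = √(1.9709601 × 10^9) = 44395.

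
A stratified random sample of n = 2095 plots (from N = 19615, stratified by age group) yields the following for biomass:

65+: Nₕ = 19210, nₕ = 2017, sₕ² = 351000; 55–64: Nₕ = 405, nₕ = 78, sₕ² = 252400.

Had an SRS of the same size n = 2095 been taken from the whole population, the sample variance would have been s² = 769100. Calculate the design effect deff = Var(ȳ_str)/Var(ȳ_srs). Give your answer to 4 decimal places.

0.4590

Var(ȳ_str) = Σ Wₕ²(1−fₕ)sₕ²/nₕ with Wₕ = Nₕ/19615:
  65+: (19210/19615)²·(1−2017/19210)·351000/2017 = 149.38384
  55–64: (405/19615)²·(1−78/405)·252400/78 = 1.1138351
  → Var(ȳ_str) = 150.49768.
Var(ȳ_srs) = (1 − 2095/19615)·769100/2095 = 327.90238.
deff = 150.49768 / 327.90238 = 0.4590.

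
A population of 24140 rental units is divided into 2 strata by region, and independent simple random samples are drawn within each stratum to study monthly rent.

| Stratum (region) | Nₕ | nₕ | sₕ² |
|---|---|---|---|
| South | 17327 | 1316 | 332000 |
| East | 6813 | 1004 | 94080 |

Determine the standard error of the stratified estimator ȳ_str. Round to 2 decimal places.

Var(ȳ_str) = Σₕ Wₕ²(1 − fₕ)sₕ²/nₕ with Wₕ = Nₕ/N, N = 24140.
South: Wₕ = 0.71777133; term = 0.71777133²·(1 − 0.07595083)·332000/1316 = 120.10179.
East: Wₕ = 0.28222867; term = 0.28222867²·(1 − 0.14736533)·94080/1004 = 6.3639803.
Sum = 126.46577.
SE = √(126.46577) = 11.25.

11.25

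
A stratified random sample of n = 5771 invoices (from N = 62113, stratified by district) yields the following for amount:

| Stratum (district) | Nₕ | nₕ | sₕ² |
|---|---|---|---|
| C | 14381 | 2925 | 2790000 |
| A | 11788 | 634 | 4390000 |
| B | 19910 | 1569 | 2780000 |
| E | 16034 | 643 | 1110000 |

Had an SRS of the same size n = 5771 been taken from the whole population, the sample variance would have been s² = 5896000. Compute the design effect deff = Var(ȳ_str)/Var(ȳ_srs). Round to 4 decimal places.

Var(ȳ_str) = Σ Wₕ²(1−fₕ)sₕ²/nₕ with Wₕ = Nₕ/62113:
  C: (14381/62113)²·(1−2925/14381)·2790000/2925 = 40.73197
  A: (11788/62113)²·(1−634/11788)·4390000/634 = 235.98316
  B: (19910/62113)²·(1−1569/19910)·2780000/1569 = 167.70697
  E: (16034/62113)²·(1−643/16034)·1110000/643 = 110.42203
  → Var(ȳ_str) = 554.84413.
Var(ȳ_srs) = (1 − 5771/62113)·5896000/5771 = 926.73626.
deff = 554.84413 / 926.73626 = 0.5987.

0.5987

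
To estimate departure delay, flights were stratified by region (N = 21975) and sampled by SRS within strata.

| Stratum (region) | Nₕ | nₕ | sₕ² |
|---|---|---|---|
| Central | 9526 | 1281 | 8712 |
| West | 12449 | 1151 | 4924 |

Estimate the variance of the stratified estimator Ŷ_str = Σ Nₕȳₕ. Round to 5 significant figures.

1.1359 × 10^9

Var(Ŷ_str) = Σₕ Nₕ²(1 − fₕ)sₕ²/nₕ.
Central: 9526²·(1 − 1281/9526)·8712/1281 = 5.3415829 × 10^8.
West: 12449²·(1 − 1151/12449)·4924/1151 = 6.0169826 × 10^8.
Sum = 1.1358566 × 10^9.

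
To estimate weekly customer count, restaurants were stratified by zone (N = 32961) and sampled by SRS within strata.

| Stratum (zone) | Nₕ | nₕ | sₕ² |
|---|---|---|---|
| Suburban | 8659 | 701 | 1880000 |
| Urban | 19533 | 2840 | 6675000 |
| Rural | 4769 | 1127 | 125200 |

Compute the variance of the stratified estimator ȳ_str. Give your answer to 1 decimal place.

877.3

Var(ȳ_str) = Σₕ Wₕ²(1 − fₕ)sₕ²/nₕ with Wₕ = Nₕ/N, N = 32961.
Suburban: Wₕ = 0.26270441; term = 0.26270441²·(1 − 0.08095623)·1880000/701 = 170.10252.
Urban: Wₕ = 0.59260945; term = 0.59260945²·(1 − 0.14539497)·6675000/2840 = 705.4001.
Rural: Wₕ = 0.14468614; term = 0.14468614²·(1 − 0.23631789)·125200/1127 = 1.7760162.
Sum = 877.27864.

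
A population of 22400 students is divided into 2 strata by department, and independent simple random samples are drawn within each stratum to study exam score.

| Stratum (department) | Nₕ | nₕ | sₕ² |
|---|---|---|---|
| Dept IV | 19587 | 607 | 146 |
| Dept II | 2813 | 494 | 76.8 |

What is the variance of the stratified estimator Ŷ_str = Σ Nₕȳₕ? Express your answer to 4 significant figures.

9.043 × 10^7

Var(Ŷ_str) = Σₕ Nₕ²(1 − fₕ)sₕ²/nₕ.
Dept IV: 19587²·(1 − 607/19587)·146/607 = 8.9418689 × 10^7.
Dept II: 2813²·(1 − 494/2813)·76.8/494 = 1.014156 × 10^6.
Sum = 9.0432845 × 10^7.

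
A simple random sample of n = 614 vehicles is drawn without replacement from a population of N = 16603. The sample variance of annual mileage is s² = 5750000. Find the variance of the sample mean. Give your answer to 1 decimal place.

9018.5

Under SRS without replacement, Var(ȳ) = (1 − f)·s²/n with f = n/N = 614/16603 = 0.03698127.
Var(ȳ) = (1 − 0.03698127)·5750000/614 = 0.96301873·9364.8208 = 9018.4979.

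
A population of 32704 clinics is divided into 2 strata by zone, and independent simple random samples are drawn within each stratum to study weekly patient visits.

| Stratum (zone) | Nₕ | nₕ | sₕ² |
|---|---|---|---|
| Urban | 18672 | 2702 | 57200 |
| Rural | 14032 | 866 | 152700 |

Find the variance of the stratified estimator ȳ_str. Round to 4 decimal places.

Var(ȳ_str) = Σₕ Wₕ²(1 − fₕ)sₕ²/nₕ with Wₕ = Nₕ/N, N = 32704.
Urban: Wₕ = 0.57093933; term = 0.57093933²·(1 − 0.14470865)·57200/2702 = 5.9020745.
Rural: Wₕ = 0.42906067; term = 0.42906067²·(1 − 0.06171608)·152700/866 = 30.4574.
Sum = 36.359475.

36.3595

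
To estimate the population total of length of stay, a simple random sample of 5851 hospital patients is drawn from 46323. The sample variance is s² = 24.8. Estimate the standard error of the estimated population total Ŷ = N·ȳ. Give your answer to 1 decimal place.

2818.9

Var(Ŷ) = N²·Var(ȳ) = N²·(1 − n/N)·s²/n.
f = 5851/46323 = 0.12630875; Var(ȳ) = 0.87369125·24.8/5851 = 0.0037032205.
Var(Ŷ) = 46323² · 0.0037032205 = 7.9464458 × 10^6.
SE(Ŷ) = √(7.9464458 × 10^6) = 2818.9.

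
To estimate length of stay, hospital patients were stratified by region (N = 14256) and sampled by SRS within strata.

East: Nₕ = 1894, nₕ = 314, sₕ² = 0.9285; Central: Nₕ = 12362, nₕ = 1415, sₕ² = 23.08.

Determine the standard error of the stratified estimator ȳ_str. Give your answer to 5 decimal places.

Var(ȳ_str) = Σₕ Wₕ²(1 − fₕ)sₕ²/nₕ with Wₕ = Nₕ/N, N = 14256.
East: Wₕ = 0.13285634; term = 0.13285634²·(1 − 0.16578669)·0.9285/314 = 4.3540554 × 10^-5.
Central: Wₕ = 0.86714366; term = 0.86714366²·(1 − 0.11446368)·23.08/1415 = 0.010860951.
Sum = 0.010904492.
SE = √(0.010904492) = 0.10442.

0.10442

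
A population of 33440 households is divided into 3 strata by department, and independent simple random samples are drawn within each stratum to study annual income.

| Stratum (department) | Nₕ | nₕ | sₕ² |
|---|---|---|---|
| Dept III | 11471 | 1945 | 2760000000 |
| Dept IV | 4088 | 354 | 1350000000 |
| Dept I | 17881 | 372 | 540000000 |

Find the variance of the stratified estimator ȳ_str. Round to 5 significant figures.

597140

Var(ȳ_str) = Σₕ Wₕ²(1 − fₕ)sₕ²/nₕ with Wₕ = Nₕ/N, N = 33440.
Dept III: Wₕ = 0.34303230; term = 0.34303230²·(1 − 0.16955802)·2760000000/1945 = 138665.62.
Dept IV: Wₕ = 0.12224880; term = 0.12224880²·(1 − 0.08659491)·1350000000/354 = 52057.483.
Dept I: Wₕ = 0.53471890; term = 0.53471890²·(1 − 0.02080421)·540000000/372 = 406416.59.
Sum = 597139.69.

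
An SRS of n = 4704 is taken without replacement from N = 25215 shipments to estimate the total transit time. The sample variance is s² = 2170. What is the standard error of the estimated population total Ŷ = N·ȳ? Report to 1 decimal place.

Var(Ŷ) = N²·Var(ȳ) = N²·(1 − n/N)·s²/n.
f = 4704/25215 = 0.18655562; Var(ȳ) = 0.81344438·2170/4704 = 0.37524964.
Var(Ŷ) = 25215² · 0.37524964 = 2.385823 × 10^8.
SE(Ŷ) = √(2.385823 × 10^8) = 15446.1.

15446.1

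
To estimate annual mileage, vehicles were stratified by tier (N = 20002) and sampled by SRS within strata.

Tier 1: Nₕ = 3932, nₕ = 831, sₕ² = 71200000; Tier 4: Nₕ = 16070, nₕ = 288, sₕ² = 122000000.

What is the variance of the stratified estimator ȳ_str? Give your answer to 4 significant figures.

271100

Var(ȳ_str) = Σₕ Wₕ²(1 − fₕ)sₕ²/nₕ with Wₕ = Nₕ/N, N = 20002.
Tier 1: Wₕ = 0.19658034; term = 0.19658034²·(1 − 0.21134283)·71200000/831 = 2611.2437.
Tier 4: Wₕ = 0.80341966; term = 0.80341966²·(1 − 0.01792159)·122000000/288 = 268533.46.
Sum = 271144.7.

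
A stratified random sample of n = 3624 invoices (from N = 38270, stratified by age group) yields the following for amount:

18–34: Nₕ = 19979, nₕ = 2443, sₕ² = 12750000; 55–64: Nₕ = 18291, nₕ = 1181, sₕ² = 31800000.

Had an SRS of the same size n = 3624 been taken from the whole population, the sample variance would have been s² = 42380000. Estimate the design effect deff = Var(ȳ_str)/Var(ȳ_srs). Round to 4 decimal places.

0.6614

Var(ȳ_str) = Σ Wₕ²(1−fₕ)sₕ²/nₕ with Wₕ = Nₕ/38270:
  18–34: (19979/38270)²·(1−2443/19979)·12750000/2443 = 1248.4584
  55–64: (18291/38270)²·(1−1181/18291)·31800000/1181 = 5753.7072
  → Var(ȳ_str) = 7002.1656.
Var(ȳ_srs) = (1 − 3624/38270)·42380000/3624 = 10586.866.
deff = 7002.1656 / 10586.866 = 0.6614.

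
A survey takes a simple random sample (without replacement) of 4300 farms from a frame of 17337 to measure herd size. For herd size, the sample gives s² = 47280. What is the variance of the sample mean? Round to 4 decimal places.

Under SRS without replacement, Var(ȳ) = (1 − f)·s²/n with f = n/N = 4300/17337 = 0.24802446.
Var(ȳ) = (1 − 0.24802446)·47280/4300 = 0.75197554·10.995349 = 8.2682334.

8.2682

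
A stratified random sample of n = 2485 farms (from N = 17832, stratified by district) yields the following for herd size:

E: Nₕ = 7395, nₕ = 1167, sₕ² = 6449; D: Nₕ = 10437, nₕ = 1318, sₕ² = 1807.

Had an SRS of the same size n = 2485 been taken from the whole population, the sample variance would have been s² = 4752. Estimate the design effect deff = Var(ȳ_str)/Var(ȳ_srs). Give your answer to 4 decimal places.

Var(ȳ_str) = Σ Wₕ²(1−fₕ)sₕ²/nₕ with Wₕ = Nₕ/17832:
  E: (7395/17832)²·(1−1167/7395)·6449/1167 = 0.80040205
  D: (10437/17832)²·(1−1318/10437)·1807/1318 = 0.41036048
  → Var(ȳ_str) = 1.2107625.
Var(ȳ_srs) = (1 − 2485/17832)·4752/2485 = 1.6457864.
deff = 1.2107625 / 1.6457864 = 0.7357.

0.7357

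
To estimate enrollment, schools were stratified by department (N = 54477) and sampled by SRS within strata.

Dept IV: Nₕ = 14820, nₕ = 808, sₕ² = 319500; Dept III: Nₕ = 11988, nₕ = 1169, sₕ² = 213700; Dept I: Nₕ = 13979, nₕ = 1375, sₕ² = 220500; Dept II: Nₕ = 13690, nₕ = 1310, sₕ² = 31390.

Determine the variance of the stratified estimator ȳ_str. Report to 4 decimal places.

46.5463

Var(ȳ_str) = Σₕ Wₕ²(1 − fₕ)sₕ²/nₕ with Wₕ = Nₕ/N, N = 54477.
Dept IV: Wₕ = 0.27204141; term = 0.27204141²·(1 − 0.05452092)·319500/808 = 27.668236.
Dept III: Wₕ = 0.22005617; term = 0.22005617²·(1 − 0.09751418)·213700/1169 = 7.9890934.
Dept I: Wₕ = 0.25660370; term = 0.25660370²·(1 − 0.09836183)·220500/1375 = 9.5205936.
Dept II: Wₕ = 0.25129871; term = 0.25129871²·(1 − 0.09569028)·31390/1310 = 1.3684147.
Sum = 46.546338.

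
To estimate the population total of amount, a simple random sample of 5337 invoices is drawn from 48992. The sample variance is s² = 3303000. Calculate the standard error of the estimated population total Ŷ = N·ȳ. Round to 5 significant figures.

1.1505 × 10^6

Var(Ŷ) = N²·Var(ȳ) = N²·(1 − n/N)·s²/n.
f = 5337/48992 = 0.10893615; Var(ȳ) = 0.89106385·3303000/5337 = 551.46784.
Var(Ŷ) = 48992² · 551.46784 = 1.323642 × 10^12.
SE(Ŷ) = √(1.323642 × 10^12) = 1.1505 × 10^6.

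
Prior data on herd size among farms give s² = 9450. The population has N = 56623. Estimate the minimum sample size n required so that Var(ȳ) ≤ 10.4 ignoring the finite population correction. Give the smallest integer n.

Without fpc, n₀ = s²/D = 9450/10.4 = 908.6538.
Rounding up, n = 909.

909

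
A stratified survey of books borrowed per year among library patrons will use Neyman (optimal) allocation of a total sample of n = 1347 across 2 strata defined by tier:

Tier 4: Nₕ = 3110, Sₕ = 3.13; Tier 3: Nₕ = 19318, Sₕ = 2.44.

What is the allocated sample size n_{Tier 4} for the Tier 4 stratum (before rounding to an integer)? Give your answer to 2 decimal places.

230.56

Neyman allocation: nₕ = n·NₕSₕ / Σⱼ NⱼSⱼ.
Σ NⱼSⱼ = 3110·3.13 + 19318·2.44 = 56870.22.
n_{Tier 4} = 1347·3110·3.13 / 56870.22 = 230.56.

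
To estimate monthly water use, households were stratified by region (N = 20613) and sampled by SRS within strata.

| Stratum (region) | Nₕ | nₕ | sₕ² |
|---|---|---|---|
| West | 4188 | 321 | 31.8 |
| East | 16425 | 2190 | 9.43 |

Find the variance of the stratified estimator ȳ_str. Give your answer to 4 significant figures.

0.006145

Var(ȳ_str) = Σₕ Wₕ²(1 − fₕ)sₕ²/nₕ with Wₕ = Nₕ/N, N = 20613.
West: Wₕ = 0.20317276; term = 0.20317276²·(1 − 0.07664756)·31.8/321 = 0.0037759004.
East: Wₕ = 0.79682724; term = 0.79682724²·(1 − 0.13333333)·9.43/2190 = 0.0023694526.
Sum = 0.006145353.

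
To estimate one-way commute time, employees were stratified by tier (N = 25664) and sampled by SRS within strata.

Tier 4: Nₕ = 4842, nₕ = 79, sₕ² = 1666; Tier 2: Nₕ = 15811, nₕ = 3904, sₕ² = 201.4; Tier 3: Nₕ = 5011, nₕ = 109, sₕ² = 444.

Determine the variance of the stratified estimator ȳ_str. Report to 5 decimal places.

Var(ȳ_str) = Σₕ Wₕ²(1 − fₕ)sₕ²/nₕ with Wₕ = Nₕ/N, N = 25664.
Tier 4: Wₕ = 0.18866895; term = 0.18866895²·(1 − 0.01631557)·1666/79 = 0.73842192.
Tier 2: Wₕ = 0.61607700; term = 0.61607700²·(1 − 0.24691670)·201.4/3904 = 0.014745607.
Tier 3: Wₕ = 0.19525405; term = 0.19525405²·(1 − 0.02175215)·444/109 = 0.15191669.
Sum = 0.90508422.

0.90508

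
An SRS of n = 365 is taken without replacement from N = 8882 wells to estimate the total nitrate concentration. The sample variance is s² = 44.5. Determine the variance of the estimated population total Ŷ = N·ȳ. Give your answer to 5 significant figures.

9.2228 × 10^6

Var(Ŷ) = N²·Var(ȳ) = N²·(1 − n/N)·s²/n.
f = 365/8882 = 0.04109435; Var(ȳ) = 0.95890565·44.5/365 = 0.11690768.
Var(Ŷ) = 8882² · 0.11690768 = 9.222838 × 10^6.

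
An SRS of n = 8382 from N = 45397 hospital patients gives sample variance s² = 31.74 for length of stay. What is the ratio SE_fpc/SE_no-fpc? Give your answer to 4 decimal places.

0.9030

f = n/N = 8382/45397 = 0.18463775.
SE_no-fpc = √(s²/n) = 0.061536052; SE_fpc = √((1−f)s²/n) = 0.055565462.
Ratio = √(1−f) = 0.90297411.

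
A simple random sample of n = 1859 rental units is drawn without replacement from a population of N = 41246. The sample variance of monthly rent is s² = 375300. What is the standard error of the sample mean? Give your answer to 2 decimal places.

Under SRS without replacement, Var(ȳ) = (1 − f)·s²/n with f = n/N = 1859/41246 = 0.04507104.
Var(ȳ) = (1 − 0.04507104)·375300/1859 = 0.95492896·201.88273 = 192.78367.
SE(ȳ) = √(192.78367) = 13.88.

13.88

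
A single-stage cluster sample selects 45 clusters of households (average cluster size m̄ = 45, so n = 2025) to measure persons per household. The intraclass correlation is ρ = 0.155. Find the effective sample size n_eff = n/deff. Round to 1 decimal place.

259.0

deff = 1 + (45 − 1)·0.155 = 1 + 6.82 = 7.82.
n_eff = 2025 / 7.82 = 259.0.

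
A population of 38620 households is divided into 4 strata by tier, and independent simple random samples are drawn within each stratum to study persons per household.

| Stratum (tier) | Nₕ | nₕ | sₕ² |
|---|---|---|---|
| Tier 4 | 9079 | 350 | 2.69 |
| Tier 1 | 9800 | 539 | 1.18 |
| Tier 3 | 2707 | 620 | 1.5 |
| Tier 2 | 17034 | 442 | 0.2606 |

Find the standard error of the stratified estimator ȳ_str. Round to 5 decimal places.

0.02574

Var(ȳ_str) = Σₕ Wₕ²(1 − fₕ)sₕ²/nₕ with Wₕ = Nₕ/N, N = 38620.
Tier 4: Wₕ = 0.23508545; term = 0.23508545²·(1 − 0.03855050)·2.69/350 = 4.0837788 × 10^-4.
Tier 1: Wₕ = 0.25375453; term = 0.25375453²·(1 − 0.05500000)·1.18/539 = 1.3321486 × 10^-4.
Tier 3: Wₕ = 0.07009322; term = 0.07009322²·(1 − 0.22903583)·1.5/620 = 9.1640138 × 10^-6.
Tier 2: Wₕ = 0.44106680; term = 0.44106680²·(1 − 0.02594810)·0.2606/442 = 1.117231 × 10^-4.
Sum = 6.6247985 × 10^-4.
SE = √(6.6247985 × 10^-4) = 0.02574.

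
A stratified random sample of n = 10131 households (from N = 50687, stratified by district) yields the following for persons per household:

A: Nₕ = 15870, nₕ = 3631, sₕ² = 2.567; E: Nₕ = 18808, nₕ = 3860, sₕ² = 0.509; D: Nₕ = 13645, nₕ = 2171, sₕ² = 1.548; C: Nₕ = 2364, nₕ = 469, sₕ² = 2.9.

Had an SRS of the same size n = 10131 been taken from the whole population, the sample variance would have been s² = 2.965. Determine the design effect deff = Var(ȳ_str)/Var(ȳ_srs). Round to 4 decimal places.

Var(ȳ_str) = Σ Wₕ²(1−fₕ)sₕ²/nₕ with Wₕ = Nₕ/50687:
  A: (15870/50687)²·(1−3631/15870)·2.567/3631 = 5.3447735 × 10^-5
  E: (18808/50687)²·(1−3860/18808)·0.509/3860 = 1.442989 × 10^-5
  D: (13645/50687)²·(1−2171/13645)·1.548/2171 = 4.3451657 × 10^-5
  C: (2364/50687)²·(1−469/2364)·2.9/469 = 1.0781735 × 10^-5
  → Var(ȳ_str) = 1.2211102 × 10^-4.
Var(ȳ_srs) = (1 − 10131/50687)·2.965/10131 = 2.3416981 × 10^-4.
deff = (1.2211102 × 10^-4) / (2.3416981 × 10^-4) = 0.5215.

0.5215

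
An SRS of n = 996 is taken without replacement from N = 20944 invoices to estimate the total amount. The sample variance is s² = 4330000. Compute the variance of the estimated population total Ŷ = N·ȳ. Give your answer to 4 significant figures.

Var(Ŷ) = N²·Var(ȳ) = N²·(1 − n/N)·s²/n.
f = 996/20944 = 0.04755539; Var(ȳ) = 0.95244461·4330000/996 = 4140.6478.
Var(Ŷ) = 20944² · 4140.6478 = 1.8162999 × 10^12.

1.816 × 10^12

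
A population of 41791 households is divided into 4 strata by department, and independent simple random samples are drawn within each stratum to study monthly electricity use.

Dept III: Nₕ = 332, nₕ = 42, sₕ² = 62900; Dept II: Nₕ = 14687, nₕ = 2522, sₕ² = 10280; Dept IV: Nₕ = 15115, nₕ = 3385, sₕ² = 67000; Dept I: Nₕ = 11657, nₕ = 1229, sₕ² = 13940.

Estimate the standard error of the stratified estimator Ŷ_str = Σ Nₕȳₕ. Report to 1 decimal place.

Var(Ŷ_str) = Σₕ Nₕ²(1 − fₕ)sₕ²/nₕ.
Dept III: 332²·(1 − 42/332)·62900/42 = 1.4419076 × 10^8.
Dept II: 14687²·(1 − 2522/14687)·10280/2522 = 7.2827138 × 10^8.
Dept IV: 15115²·(1 − 3385/15115)·67000/3385 = 3.5093145 × 10^9.
Dept I: 11657²·(1 − 1229/11657)·13940/1229 = 1.3787919 × 10^9.
Sum = 5.7605685 × 10^9.
SE = √(5.7605685 × 10^9) = 75898.4.

75898.4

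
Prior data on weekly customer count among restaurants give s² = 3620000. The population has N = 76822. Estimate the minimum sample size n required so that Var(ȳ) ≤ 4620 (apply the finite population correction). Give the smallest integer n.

Without fpc, n₀ = s²/D = 3620000/4620 = 783.5498.
With fpc, (1 − n/N)·s²/n ≤ D requires n ≥ n₀/(1 + n₀/N) = 783.5498/(1 + 783.5498/76822) = 775.6386.
Rounding up, n = 776.

776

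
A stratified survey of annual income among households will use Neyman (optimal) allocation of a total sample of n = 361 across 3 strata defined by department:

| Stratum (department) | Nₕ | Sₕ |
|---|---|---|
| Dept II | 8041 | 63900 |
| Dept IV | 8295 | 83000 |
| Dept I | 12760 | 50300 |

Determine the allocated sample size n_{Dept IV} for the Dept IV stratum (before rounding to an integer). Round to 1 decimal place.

Neyman allocation: nₕ = n·NₕSₕ / Σⱼ NⱼSⱼ.
Σ NⱼSⱼ = 8041·63900 + 8295·83000 + 12760·50300 = 1.8441329 × 10^9.
n_{Dept IV} = 361·8295·83000 / (1.8441329 × 10^9) = 134.8.

134.8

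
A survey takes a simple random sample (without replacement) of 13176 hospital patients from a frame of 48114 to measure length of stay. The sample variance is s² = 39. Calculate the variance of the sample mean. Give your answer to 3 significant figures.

Under SRS without replacement, Var(ȳ) = (1 − f)·s²/n with f = n/N = 13176/48114 = 0.27384961.
Var(ȳ) = (1 − 0.27384961)·39/13176 = 0.72615039·0.0029599271 = 0.0021493523.

0.00215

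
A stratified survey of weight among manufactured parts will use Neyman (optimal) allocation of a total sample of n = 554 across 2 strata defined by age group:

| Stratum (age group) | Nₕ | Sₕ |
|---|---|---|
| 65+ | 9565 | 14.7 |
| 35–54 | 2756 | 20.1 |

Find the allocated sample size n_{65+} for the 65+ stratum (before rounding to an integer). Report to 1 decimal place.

397.4

Neyman allocation: nₕ = n·NₕSₕ / Σⱼ NⱼSⱼ.
Σ NⱼSⱼ = 9565·14.7 + 2756·20.1 = 196001.1.
n_{65+} = 554·9565·14.7 / 196001.1 = 397.4.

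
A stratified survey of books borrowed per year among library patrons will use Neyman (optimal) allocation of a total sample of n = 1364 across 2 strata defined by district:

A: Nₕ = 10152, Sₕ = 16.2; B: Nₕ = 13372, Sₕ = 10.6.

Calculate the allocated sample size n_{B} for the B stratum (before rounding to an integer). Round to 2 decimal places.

631.40

Neyman allocation: nₕ = n·NₕSₕ / Σⱼ NⱼSⱼ.
Σ NⱼSⱼ = 10152·16.2 + 13372·10.6 = 306205.6.
n_{B} = 1364·13372·10.6 / 306205.6 = 631.40.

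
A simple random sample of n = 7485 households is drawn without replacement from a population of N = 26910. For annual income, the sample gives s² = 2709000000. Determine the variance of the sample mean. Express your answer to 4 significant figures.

Under SRS without replacement, Var(ȳ) = (1 − f)·s²/n with f = n/N = 7485/26910 = 0.27814939.
Var(ȳ) = (1 − 0.27814939)·2709000000/7485 = 0.72185061·361923.85 = 261254.95.

261300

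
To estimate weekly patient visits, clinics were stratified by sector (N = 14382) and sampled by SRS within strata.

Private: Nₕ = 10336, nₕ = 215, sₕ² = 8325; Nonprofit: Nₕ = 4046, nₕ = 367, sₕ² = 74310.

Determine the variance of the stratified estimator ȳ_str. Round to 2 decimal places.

Var(ȳ_str) = Σₕ Wₕ²(1 − fₕ)sₕ²/nₕ with Wₕ = Nₕ/N, N = 14382.
Private: Wₕ = 0.71867612; term = 0.71867612²·(1 − 0.02080108)·8325/215 = 19.583177.
Nonprofit: Wₕ = 0.28132388; term = 0.28132388²·(1 − 0.09070687)·74310/367 = 14.5713.
Sum = 34.154477.

34.15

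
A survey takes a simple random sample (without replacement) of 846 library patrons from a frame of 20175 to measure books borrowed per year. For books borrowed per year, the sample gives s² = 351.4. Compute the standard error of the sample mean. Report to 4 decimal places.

Under SRS without replacement, Var(ȳ) = (1 − f)·s²/n with f = n/N = 846/20175 = 0.04193309.
Var(ȳ) = (1 − 0.04193309)·351.4/846 = 0.95806691·0.41536643 = 0.39794883.
SE(ȳ) = √(0.39794883) = 0.6308.

0.6308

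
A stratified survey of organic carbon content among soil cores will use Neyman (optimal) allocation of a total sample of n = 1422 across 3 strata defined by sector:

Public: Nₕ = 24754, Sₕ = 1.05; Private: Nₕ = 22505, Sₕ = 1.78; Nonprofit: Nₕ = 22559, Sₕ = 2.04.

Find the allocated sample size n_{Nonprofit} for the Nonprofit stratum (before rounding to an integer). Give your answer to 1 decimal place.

583.9

Neyman allocation: nₕ = n·NₕSₕ / Σⱼ NⱼSⱼ.
Σ NⱼSⱼ = 24754·1.05 + 22505·1.78 + 22559·2.04 = 112070.96.
n_{Nonprofit} = 1422·22559·2.04 / 112070.96 = 583.9.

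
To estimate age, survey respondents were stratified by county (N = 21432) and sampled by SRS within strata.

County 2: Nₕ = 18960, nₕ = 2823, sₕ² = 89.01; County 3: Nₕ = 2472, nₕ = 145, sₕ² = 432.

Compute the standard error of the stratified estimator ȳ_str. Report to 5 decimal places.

Var(ȳ_str) = Σₕ Wₕ²(1 − fₕ)sₕ²/nₕ with Wₕ = Nₕ/N, N = 21432.
County 2: Wₕ = 0.88465845; term = 0.88465845²·(1 − 0.14889241)·89.01/2823 = 0.021002145.
County 3: Wₕ = 0.11534155; term = 0.11534155²·(1 − 0.05865696)·432/145 = 0.037310854.
Sum = 0.058312999.
SE = √(0.058312999) = 0.24148.

0.24148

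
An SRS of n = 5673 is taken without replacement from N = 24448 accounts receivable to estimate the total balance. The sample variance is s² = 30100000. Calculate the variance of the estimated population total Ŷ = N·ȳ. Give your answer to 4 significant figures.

Var(Ŷ) = N²·Var(ȳ) = N²·(1 − n/N)·s²/n.
f = 5673/24448 = 0.23204352; Var(ȳ) = 0.76795648·30100000/5673 = 4074.6501.
Var(Ŷ) = 24448² · 4074.6501 = 2.4354375 × 10^12.

2.435 × 10^12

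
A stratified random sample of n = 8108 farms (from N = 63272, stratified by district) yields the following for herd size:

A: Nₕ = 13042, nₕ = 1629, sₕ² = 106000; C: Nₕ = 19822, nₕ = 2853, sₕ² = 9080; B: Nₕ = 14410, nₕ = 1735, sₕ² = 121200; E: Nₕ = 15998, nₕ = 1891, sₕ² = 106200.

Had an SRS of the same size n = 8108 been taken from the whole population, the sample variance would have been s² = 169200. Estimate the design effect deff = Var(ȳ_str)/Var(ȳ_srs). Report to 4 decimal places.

0.4969

Var(ȳ_str) = Σ Wₕ²(1−fₕ)sₕ²/nₕ with Wₕ = Nₕ/63272:
  A: (13042/63272)²·(1−1629/13042)·106000/1629 = 2.4193888
  C: (19822/63272)²·(1−2853/19822)·9080/2853 = 0.26740201
  B: (14410/63272)²·(1−1735/14410)·121200/1735 = 3.1870727
  E: (15998/63272)²·(1−1891/15998)·106200/1891 = 3.165995
  → Var(ȳ_str) = 9.0398585.
Var(ȳ_srs) = (1 − 8108/63272)·169200/8108 = 18.19411.
deff = 9.0398585 / 18.19411 = 0.4969.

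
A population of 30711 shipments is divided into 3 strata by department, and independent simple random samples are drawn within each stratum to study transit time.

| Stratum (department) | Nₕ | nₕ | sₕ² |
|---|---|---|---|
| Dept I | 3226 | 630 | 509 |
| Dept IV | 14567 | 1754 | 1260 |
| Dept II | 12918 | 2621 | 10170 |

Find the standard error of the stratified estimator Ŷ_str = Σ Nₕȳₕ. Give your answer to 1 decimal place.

25631.6

Var(Ŷ_str) = Σₕ Nₕ²(1 − fₕ)sₕ²/nₕ.
Dept I: 3226²·(1 − 630/3226)·509/630 = 6.7662226 × 10^6.
Dept IV: 14567²·(1 − 1754/14567)·1260/1754 = 1.3407935 × 10^8.
Dept II: 12918²·(1 − 2621/12918)·10170/2621 = 5.1613098 × 10^8.
Sum = 6.5697655 × 10^8.
SE = √(6.5697655 × 10^8) = 25631.6.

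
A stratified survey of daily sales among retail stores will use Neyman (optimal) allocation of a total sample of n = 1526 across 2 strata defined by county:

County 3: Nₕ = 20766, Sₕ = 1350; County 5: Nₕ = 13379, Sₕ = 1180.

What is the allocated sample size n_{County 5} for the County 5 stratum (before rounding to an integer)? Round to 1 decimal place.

549.8

Neyman allocation: nₕ = n·NₕSₕ / Σⱼ NⱼSⱼ.
Σ NⱼSⱼ = 20766·1350 + 13379·1180 = 4.382132 × 10^7.
n_{County 5} = 1526·13379·1180 / (4.382132 × 10^7) = 549.8.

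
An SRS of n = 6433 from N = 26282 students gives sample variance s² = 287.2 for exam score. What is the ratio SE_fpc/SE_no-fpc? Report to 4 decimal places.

0.8690

f = n/N = 6433/26282 = 0.24476828.
SE_no-fpc = √(s²/n) = 0.21129316; SE_fpc = √((1−f)s²/n) = 0.18362235.
Ratio = √(1−f) = 0.86904069.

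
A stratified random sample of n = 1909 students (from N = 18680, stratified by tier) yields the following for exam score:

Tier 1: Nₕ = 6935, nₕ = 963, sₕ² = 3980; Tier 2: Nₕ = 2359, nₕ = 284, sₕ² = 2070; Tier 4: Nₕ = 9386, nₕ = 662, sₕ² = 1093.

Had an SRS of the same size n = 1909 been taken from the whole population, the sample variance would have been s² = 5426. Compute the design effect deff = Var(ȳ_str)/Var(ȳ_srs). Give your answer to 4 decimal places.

Var(ȳ_str) = Σ Wₕ²(1−fₕ)sₕ²/nₕ with Wₕ = Nₕ/18680:
  Tier 1: (6935/18680)²·(1−963/6935)·3980/963 = 0.49053422
  Tier 2: (2359/18680)²·(1−284/2359)·2070/284 = 0.10224552
  Tier 4: (9386/18680)²·(1−662/9386)·1093/662 = 0.38744016
  → Var(ȳ_str) = 0.9802199.
Var(ȳ_srs) = (1 − 1909/18680)·5426/1909 = 2.5518547.
deff = 0.9802199 / 2.5518547 = 0.3841.

0.3841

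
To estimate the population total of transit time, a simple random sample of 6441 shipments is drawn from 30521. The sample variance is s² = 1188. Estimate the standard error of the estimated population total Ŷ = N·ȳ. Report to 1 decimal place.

11642.8

Var(Ŷ) = N²·Var(ȳ) = N²·(1 − n/N)·s²/n.
f = 6441/30521 = 0.21103503; Var(ȳ) = 0.78896497·1188/6441 = 0.14551939.
Var(Ŷ) = 30521² · 0.14551939 = 1.3555589 × 10^8.
SE(Ŷ) = √(1.3555589 × 10^8) = 11642.8.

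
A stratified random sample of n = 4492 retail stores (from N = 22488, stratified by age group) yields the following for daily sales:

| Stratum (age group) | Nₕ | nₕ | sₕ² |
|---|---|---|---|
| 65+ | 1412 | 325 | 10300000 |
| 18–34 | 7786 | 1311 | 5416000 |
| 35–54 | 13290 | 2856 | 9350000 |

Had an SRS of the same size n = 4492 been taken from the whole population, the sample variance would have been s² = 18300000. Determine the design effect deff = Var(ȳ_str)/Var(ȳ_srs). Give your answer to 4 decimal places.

Var(ȳ_str) = Σ Wₕ²(1−fₕ)sₕ²/nₕ with Wₕ = Nₕ/22488:
  65+: (1412/22488)²·(1−325/1412)·10300000/325 = 96.187013
  18–34: (7786/22488)²·(1−1311/7786)·5416000/1311 = 411.83995
  35–54: (13290/22488)²·(1−2856/13290)·9350000/2856 = 897.69242
  → Var(ȳ_str) = 1405.7194.
Var(ȳ_srs) = (1 − 4492/22488)·18300000/4492 = 3260.1418.
deff = 1405.7194 / 3260.1418 = 0.4312.

0.4312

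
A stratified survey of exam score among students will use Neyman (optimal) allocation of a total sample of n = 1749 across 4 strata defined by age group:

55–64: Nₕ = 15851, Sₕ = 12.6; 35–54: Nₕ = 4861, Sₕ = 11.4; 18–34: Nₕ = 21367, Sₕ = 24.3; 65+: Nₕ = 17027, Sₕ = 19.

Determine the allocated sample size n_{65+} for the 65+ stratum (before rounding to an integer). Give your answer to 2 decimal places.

515.38

Neyman allocation: nₕ = n·NₕSₕ / Σⱼ NⱼSⱼ.
Σ NⱼSⱼ = 15851·12.6 + 4861·11.4 + 21367·24.3 + 17027·19 = 1.0978691 × 10^6.
n_{65+} = 1749·17027·19 / (1.0978691 × 10^6) = 515.38.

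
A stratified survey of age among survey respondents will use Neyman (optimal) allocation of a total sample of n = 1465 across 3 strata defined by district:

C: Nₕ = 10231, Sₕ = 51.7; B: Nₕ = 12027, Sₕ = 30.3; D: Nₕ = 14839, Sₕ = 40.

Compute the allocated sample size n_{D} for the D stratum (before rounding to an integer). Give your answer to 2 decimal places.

584.81

Neyman allocation: nₕ = n·NₕSₕ / Σⱼ NⱼSⱼ.
Σ NⱼSⱼ = 10231·51.7 + 12027·30.3 + 14839·40 = 1.4869208 × 10^6.
n_{D} = 1465·14839·40 / (1.4869208 × 10^6) = 584.81.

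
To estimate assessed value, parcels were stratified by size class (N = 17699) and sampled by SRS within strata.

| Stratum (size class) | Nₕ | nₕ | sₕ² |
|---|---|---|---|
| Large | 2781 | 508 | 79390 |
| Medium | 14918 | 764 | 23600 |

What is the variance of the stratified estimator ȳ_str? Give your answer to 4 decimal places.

23.9750

Var(ȳ_str) = Σₕ Wₕ²(1 − fₕ)sₕ²/nₕ with Wₕ = Nₕ/N, N = 17699.
Large: Wₕ = 0.15712752; term = 0.15712752²·(1 − 0.18266810)·79390/508 = 3.1535887.
Medium: Wₕ = 0.84287248; term = 0.84287248²·(1 − 0.05121330)·23600/764 = 20.82145.
Sum = 23.975039.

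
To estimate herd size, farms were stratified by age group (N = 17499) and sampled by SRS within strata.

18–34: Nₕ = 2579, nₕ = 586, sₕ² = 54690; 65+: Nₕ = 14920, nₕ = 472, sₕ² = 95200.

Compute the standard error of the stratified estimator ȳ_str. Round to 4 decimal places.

11.9813

Var(ȳ_str) = Σₕ Wₕ²(1 − fₕ)sₕ²/nₕ with Wₕ = Nₕ/N, N = 17499.
18–34: Wₕ = 0.14737985; term = 0.14737985²·(1 − 0.22721985)·54690/586 = 1.5665436.
65+: Wₕ = 0.85262015; term = 0.85262015²·(1 − 0.03163539)·95200/472 = 141.98584.
Sum = 143.55238.
SE = √(143.55238) = 11.9813.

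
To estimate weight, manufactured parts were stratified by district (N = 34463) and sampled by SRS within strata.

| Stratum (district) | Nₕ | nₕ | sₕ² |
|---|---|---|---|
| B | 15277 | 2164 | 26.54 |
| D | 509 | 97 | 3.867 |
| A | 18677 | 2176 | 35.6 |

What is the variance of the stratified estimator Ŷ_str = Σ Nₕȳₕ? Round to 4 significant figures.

7.507 × 10^6

Var(Ŷ_str) = Σₕ Nₕ²(1 − fₕ)sₕ²/nₕ.
B: 15277²·(1 − 2164/15277)·26.54/2164 = 2.4568792 × 10^6.
D: 509²·(1 − 97/509)·3.867/97 = 8360.2148.
A: 18677²·(1 − 2176/18677)·35.6/2176 = 5.0420656 × 10^6.
Sum = 7.507305 × 10^6.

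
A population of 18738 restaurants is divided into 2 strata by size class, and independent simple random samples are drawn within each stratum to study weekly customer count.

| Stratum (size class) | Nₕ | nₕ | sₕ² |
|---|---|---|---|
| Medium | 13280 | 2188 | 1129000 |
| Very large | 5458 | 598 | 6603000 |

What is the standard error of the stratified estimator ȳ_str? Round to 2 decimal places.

Var(ȳ_str) = Σₕ Wₕ²(1 − fₕ)sₕ²/nₕ with Wₕ = Nₕ/N, N = 18738.
Medium: Wₕ = 0.70872025; term = 0.70872025²·(1 − 0.16475904)·1129000/2188 = 216.47517.
Very large: Wₕ = 0.29127975; term = 0.29127975²·(1 − 0.10956394)·6603000/598 = 834.18705.
Sum = 1050.6622.
SE = √(1050.6622) = 32.41.

32.41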